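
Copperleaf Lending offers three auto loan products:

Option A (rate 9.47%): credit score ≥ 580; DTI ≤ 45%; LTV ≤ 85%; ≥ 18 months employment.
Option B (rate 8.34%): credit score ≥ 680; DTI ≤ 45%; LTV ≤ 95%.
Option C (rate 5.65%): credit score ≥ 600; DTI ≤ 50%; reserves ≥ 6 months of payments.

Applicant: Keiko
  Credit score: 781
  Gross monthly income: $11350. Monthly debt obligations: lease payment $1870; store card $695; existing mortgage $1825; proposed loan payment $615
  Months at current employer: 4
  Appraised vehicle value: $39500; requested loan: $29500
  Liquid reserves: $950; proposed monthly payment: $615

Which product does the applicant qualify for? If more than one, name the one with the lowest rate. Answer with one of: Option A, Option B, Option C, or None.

Option B

Total debts = (1,870 + 695 + 1,825 + 615) = 5,005; DTI = 5,005/11,350 = 44.1%.
LTV = 29,500/39,500 = 74.7%.
Reserves = 950/615 = 1.5 months.
Option A: score 781 ≥ 580; DTI 44.1% ≤ 45%; LTV 74.7% ≤ 85%; employment 4 < 18 mo → does not qualify.
Option B: score 781 ≥ 680; DTI 44.1% ≤ 45%; LTV 74.7% ≤ 95% → qualifies.
Option C: score 781 ≥ 600; DTI 44.1% ≤ 50%; reserves 1.5 < 6 mo → does not qualify.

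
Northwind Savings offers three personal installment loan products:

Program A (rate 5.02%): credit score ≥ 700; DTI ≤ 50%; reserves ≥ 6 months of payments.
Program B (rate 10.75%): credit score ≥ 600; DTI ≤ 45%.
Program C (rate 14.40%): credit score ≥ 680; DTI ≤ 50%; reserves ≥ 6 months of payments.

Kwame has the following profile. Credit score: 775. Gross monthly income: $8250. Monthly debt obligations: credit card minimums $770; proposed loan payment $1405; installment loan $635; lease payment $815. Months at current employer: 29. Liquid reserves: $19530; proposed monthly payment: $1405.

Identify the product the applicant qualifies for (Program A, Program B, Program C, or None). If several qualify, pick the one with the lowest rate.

Total debts = (770 + 1,405 + 635 + 815) = 3,625; DTI = 3,625/8,250 = 43.9%.
Reserves = 19,530/1,405 = 13.9 months.
Program A: score 775 ≥ 700; DTI 43.9% ≤ 50%; reserves 13.9 ≥ 6 mo → qualifies.
Program B: score 775 ≥ 600; DTI 43.9% ≤ 45% → qualifies.
Program C: score 775 ≥ 680; DTI 43.9% ≤ 50%; reserves 13.9 ≥ 6 mo → qualifies.
Qualifying: Program A, Program B, Program C. Lowest rate is 5.02% → Program A.

Program A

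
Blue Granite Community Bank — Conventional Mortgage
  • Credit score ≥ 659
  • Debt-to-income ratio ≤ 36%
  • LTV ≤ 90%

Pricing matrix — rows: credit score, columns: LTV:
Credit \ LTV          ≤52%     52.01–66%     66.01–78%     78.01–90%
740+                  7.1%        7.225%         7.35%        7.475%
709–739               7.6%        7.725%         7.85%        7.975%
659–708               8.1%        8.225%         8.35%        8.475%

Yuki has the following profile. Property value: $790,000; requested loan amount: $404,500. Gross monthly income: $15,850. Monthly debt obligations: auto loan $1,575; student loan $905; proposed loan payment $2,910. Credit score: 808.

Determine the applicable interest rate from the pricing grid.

7.1%

Credit score 808 ≥ 659; Total monthly debts = (1,575 + 905 + 2,910) = 5,390. Debt-to-income = 5,390/15,850 = 34% — meets 36% limit
LTV = 404,500/790,000 = 51.2% ≤ 90%
Credit 808 → row 740+; LTV 51.2% → column ≤52%. Grid cell → 7.1%.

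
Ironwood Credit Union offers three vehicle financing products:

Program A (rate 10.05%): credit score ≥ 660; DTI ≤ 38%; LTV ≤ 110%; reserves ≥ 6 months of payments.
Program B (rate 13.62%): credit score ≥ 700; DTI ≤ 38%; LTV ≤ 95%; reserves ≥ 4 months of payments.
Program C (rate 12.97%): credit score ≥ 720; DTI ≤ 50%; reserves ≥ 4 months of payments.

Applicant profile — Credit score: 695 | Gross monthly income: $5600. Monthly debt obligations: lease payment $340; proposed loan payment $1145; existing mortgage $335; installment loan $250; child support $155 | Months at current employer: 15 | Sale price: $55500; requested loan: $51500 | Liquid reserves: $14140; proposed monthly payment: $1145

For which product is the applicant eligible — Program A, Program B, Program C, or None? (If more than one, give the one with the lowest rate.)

Total debts = (340 + 1,145 + 335 + 250 + 155) = 2,225; DTI = 2,225/5,600 = 39.7%.
LTV = 51,500/55,500 = 92.8%.
Reserves = 14,140/1,145 = 12.3 months.
Program A: score 695 ≥ 660; DTI 39.7% > 38%; LTV 92.8% ≤ 110%; reserves 12.3 ≥ 6 mo → does not qualify.
Program B: score 695 < 700; DTI 39.7% > 38%; LTV 92.8% ≤ 95%; reserves 12.3 ≥ 4 mo → does not qualify.
Program C: score 695 < 720; DTI 39.7% ≤ 50%; reserves 12.3 ≥ 4 mo → does not qualify.

None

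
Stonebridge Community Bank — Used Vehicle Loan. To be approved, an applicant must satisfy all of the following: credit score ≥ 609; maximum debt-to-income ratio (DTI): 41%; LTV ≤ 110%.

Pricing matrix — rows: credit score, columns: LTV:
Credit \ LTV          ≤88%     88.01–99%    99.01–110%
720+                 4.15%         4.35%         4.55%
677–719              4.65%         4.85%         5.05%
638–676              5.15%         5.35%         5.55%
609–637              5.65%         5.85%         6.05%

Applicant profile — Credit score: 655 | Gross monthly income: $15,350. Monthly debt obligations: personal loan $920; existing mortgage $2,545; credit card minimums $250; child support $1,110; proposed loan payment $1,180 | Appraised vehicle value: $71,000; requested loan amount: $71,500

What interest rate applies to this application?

5.55%

Credit score 655 ≥ 609; Total monthly debts = (920 + 2,545 + 250 + 1,110 + 1,180) = 6,005. DTI: 6,005 ÷ 15,350 = 39.1%, within the 41% cap
LTV = 71,500/71,000 = 100.7% ≤ 110%
Row: 655 falls in 638–676. Column: 100.7% falls in 99.01–110%. Rate = 5.55%.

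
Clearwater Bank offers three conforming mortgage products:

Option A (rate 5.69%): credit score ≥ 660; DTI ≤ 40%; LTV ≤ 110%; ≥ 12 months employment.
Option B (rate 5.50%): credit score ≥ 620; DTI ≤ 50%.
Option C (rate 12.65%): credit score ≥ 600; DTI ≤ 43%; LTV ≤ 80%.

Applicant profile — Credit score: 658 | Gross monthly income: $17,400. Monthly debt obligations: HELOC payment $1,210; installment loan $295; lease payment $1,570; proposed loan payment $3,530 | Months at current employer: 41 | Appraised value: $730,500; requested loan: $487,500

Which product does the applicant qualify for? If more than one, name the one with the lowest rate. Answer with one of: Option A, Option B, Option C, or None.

Total debts = (1,210 + 295 + 1,570 + 3,530) = 6,605; DTI = 6,605/17,400 = 38%.
LTV = 487,500/730,500 = 66.7%.
Option A: score 658 < 660; DTI 38% ≤ 40%; LTV 66.7% ≤ 110%; employment 41 ≥ 12 mo → does not qualify.
Option B: score 658 ≥ 620; DTI 38% ≤ 50% → qualifies.
Option C: score 658 ≥ 600; DTI 38% ≤ 43%; LTV 66.7% ≤ 80% → qualifies.
Qualifying: Option B, Option C. Lowest rate is 5.50% → Option B.

Option B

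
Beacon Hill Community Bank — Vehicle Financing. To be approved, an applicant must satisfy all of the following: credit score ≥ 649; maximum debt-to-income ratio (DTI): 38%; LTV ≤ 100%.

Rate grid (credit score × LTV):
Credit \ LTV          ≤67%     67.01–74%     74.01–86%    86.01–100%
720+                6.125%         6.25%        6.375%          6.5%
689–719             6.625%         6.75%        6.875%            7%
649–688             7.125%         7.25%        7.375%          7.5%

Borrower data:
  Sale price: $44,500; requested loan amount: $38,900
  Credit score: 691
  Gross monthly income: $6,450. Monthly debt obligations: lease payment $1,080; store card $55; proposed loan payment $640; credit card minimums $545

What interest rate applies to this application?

7%

Credit score 691 ≥ 649; Total monthly debts = (1,080 + 55 + 640 + 545) = 2,320. DTI = 2,320/6,450 = 36% ≤ 38%
LTV = 38,900/44,500 = 87.4% ≤ 100%
Row: 691 falls in 689–719. Column: 87.4% falls in 86.01–100%. Rate = 7%.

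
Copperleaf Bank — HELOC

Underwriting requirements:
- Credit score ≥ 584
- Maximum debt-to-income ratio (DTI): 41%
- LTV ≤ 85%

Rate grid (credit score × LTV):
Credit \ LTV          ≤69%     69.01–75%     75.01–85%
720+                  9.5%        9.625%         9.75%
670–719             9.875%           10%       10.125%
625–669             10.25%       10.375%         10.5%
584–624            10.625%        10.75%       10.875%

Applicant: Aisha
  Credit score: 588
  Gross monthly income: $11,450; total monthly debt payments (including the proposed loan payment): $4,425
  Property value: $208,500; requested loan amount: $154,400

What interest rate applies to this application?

Credit score 588 ≥ 584; DTI = 4,425/11,450 = 38.6% ≤ 41%
LTV: 154,400 ÷ 208,500 = 74.1%, within 85% cap
Score 588 is in the 584–624 band; LTV 74.1% is in the 69.01–75% band → 10.75%.

10.75%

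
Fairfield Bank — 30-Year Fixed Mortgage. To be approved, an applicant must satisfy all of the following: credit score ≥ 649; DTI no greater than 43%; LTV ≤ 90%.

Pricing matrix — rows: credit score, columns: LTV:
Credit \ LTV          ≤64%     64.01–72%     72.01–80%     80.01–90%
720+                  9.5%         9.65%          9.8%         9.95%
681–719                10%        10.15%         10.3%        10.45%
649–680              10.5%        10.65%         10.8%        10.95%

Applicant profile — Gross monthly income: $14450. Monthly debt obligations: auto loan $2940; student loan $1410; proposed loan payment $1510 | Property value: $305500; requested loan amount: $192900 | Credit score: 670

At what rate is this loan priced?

10.5%

Credit score 670 ≥ 649; Total monthly debts = (2,940 + 1,410 + 1,510) = 5,860. Debt-to-income = 5,860/14,450 = 40.6% — meets 43% limit
Loan-to-value = 192,900/305,500 = 63.1% — pass (90% max)
Row: 670 falls in 649–680. Column: 63.1% falls in ≤64%. Rate = 10.5%.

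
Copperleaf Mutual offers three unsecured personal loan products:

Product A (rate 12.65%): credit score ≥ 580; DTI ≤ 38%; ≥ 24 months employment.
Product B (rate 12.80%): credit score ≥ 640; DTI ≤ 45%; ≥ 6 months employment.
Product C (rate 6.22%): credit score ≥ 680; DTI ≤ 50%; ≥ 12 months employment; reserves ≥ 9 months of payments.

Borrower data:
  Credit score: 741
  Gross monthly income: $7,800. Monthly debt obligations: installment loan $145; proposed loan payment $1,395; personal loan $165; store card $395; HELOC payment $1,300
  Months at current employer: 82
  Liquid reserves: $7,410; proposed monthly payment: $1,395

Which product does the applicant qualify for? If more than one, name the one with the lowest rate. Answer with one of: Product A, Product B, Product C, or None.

Total debts = (145 + 1,395 + 165 + 395 + 1,300) = 3,400; DTI = 3,400/7,800 = 43.6%.
Reserves = 7,410/1,395 = 5.3 months.
Product A: score 741 ≥ 580; DTI 43.6% > 38%; employment 82 ≥ 24 mo → does not qualify.
Product B: score 741 ≥ 640; DTI 43.6% ≤ 45%; employment 82 ≥ 6 mo → qualifies.
Product C: score 741 ≥ 680; DTI 43.6% ≤ 50%; employment 82 ≥ 12 mo; reserves 5.3 < 9 mo → does not qualify.

Product B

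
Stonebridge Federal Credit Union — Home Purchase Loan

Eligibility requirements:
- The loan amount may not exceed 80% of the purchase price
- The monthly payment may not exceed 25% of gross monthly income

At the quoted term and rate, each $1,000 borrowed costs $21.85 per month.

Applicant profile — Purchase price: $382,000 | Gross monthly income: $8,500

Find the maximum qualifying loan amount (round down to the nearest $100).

Payment cap: 25% × $8,500 = $2,125/month.
At $21.85 per $1,000, that supports 2,125/21.85 × 1,000 ≈ $97,254 → $97,200.
LTV cap: 80% × $382,000 = $305,600 → $305,600.
Binding constraint: payment-to-income.

$97,200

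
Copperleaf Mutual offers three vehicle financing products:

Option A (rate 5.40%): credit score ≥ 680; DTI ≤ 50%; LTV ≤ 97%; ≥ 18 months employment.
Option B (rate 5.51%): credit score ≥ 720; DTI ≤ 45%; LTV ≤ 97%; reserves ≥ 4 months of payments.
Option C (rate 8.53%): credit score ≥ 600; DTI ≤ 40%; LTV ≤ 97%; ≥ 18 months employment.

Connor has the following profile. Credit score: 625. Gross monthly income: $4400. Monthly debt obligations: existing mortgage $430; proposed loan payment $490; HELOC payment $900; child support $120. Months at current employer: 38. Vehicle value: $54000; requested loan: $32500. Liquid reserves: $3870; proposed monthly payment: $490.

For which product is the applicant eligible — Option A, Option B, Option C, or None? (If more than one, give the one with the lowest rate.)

Total debts = (430 + 490 + 900 + 120) = 1,940; DTI = 1,940/4,400 = 44.1%.
LTV = 32,500/54,000 = 60.2%.
Reserves = 3,870/490 = 7.9 months.
Option A: score 625 < 680; DTI 44.1% ≤ 50%; LTV 60.2% ≤ 97%; employment 38 ≥ 18 mo → does not qualify.
Option B: score 625 < 720; DTI 44.1% ≤ 45%; LTV 60.2% ≤ 97%; reserves 7.9 ≥ 4 mo → does not qualify.
Option C: score 625 ≥ 600; DTI 44.1% > 40%; LTV 60.2% ≤ 97%; employment 38 ≥ 18 mo → does not qualify.

None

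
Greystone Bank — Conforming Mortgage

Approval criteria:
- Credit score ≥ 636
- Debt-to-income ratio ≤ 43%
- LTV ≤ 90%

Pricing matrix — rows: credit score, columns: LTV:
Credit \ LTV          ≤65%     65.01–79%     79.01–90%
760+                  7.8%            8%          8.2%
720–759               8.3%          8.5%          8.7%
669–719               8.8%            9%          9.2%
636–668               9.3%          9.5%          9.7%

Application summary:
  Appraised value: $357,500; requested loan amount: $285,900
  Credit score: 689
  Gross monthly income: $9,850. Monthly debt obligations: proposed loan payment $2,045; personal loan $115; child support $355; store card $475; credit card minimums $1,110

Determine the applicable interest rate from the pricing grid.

Credit score 689 ≥ 636; Total monthly debts = (2,045 + 115 + 355 + 475 + 1,110) = 4,100. Debt-to-income = 4,100/9,850 = 41.6% — meets 43% limit
LTV: 285,900 ÷ 357,500 = 80%, within 90% cap
Credit 689 → row 669–719; LTV 80% → column 79.01–90%. Grid cell → 9.2%.

9.2%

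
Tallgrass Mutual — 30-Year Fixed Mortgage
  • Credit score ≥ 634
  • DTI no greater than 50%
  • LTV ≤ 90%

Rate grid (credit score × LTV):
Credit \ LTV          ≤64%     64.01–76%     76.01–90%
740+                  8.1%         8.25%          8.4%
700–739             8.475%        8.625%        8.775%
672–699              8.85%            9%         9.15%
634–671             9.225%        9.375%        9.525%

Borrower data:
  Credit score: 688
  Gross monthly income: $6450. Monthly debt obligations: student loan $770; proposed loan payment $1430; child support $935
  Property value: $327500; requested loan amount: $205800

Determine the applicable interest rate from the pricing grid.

8.85%

Credit score 688 ≥ 634; Total monthly debts = (770 + 1,430 + 935) = 3,135. DTI = 3,135/6,450 = 48.6% ≤ 50%
Loan-to-value = 205,800/327,500 = 62.8% — pass (90% max)
Score 688 is in the 672–699 band; LTV 62.8% is in the ≤64% band → 8.85%.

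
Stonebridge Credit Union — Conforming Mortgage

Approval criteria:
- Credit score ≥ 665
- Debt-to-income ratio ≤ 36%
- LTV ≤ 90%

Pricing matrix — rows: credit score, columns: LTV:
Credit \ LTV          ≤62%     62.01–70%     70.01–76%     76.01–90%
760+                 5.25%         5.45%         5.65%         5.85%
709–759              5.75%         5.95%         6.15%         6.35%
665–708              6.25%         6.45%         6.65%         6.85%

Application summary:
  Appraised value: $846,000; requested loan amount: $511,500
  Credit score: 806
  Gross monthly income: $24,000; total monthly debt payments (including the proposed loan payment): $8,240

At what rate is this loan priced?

Credit score 806 ≥ 665; Debt-to-income = 8,240/24,000 = 34.3% — meets 36% limit
Loan-to-value = 511,500/846,000 = 60.5% — pass (90% max)
Score 806 is in the 760+ band; LTV 60.5% is in the ≤62% band → 5.25%.

5.25%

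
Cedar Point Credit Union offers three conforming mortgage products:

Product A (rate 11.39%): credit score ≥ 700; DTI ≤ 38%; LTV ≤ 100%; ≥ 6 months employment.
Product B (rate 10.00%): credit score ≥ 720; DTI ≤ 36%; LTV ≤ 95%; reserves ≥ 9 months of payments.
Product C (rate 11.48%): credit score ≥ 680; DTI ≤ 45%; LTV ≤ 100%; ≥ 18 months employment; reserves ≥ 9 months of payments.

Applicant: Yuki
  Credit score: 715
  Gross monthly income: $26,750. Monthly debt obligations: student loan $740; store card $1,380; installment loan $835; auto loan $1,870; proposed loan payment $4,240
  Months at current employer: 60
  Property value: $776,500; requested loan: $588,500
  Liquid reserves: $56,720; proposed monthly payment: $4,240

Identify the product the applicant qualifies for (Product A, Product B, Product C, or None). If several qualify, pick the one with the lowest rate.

Product A

Total debts = (740 + 1,380 + 835 + 1,870 + 4,240) = 9,065; DTI = 9,065/26,750 = 33.9%.
LTV = 588,500/776,500 = 75.8%.
Reserves = 56,720/4,240 = 13.4 months.
Product A: score 715 ≥ 700; DTI 33.9% ≤ 38%; LTV 75.8% ≤ 100%; employment 60 ≥ 6 mo → qualifies.
Product B: score 715 < 720; DTI 33.9% ≤ 36%; LTV 75.8% ≤ 95%; reserves 13.4 ≥ 9 mo → does not qualify.
Product C: score 715 ≥ 680; DTI 33.9% ≤ 45%; LTV 75.8% ≤ 100%; employment 60 ≥ 18 mo; reserves 13.4 ≥ 9 mo → qualifies.
Qualifying: Product A, Product C. Lowest rate is 11.39% → Product A.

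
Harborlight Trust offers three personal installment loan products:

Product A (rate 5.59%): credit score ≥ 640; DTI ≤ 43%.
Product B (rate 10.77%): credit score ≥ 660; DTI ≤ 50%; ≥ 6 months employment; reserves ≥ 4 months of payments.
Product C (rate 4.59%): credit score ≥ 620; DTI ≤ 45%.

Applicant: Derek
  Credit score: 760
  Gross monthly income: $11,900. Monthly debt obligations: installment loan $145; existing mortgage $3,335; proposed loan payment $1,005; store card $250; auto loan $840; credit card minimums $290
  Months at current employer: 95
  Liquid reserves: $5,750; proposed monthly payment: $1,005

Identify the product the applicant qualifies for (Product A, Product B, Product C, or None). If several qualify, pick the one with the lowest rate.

Total debts = (145 + 3,335 + 1,005 + 250 + 840 + 290) = 5,865; DTI = 5,865/11,900 = 49.3%.
Reserves = 5,750/1,005 = 5.7 months.
Product A: score 760 ≥ 640; DTI 49.3% > 43% → does not qualify.
Product B: score 760 ≥ 660; DTI 49.3% ≤ 50%; employment 95 ≥ 6 mo; reserves 5.7 ≥ 4 mo → qualifies.
Product C: score 760 ≥ 620; DTI 49.3% > 45% → does not qualify.

Product B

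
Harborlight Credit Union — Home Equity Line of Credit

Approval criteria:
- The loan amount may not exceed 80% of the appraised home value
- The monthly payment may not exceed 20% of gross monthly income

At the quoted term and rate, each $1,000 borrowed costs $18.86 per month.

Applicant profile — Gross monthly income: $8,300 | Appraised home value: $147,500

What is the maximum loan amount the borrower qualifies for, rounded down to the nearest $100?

Payment cap: 20% × $8,300 = $1,660/month.
At $18.86 per $1,000, that supports 1,660/18.86 × 1,000 ≈ $88,016 → $88,000.
LTV cap: 80% × $147,500 = $118,000 → $118,000.
Binding constraint: payment-to-income.

$88,000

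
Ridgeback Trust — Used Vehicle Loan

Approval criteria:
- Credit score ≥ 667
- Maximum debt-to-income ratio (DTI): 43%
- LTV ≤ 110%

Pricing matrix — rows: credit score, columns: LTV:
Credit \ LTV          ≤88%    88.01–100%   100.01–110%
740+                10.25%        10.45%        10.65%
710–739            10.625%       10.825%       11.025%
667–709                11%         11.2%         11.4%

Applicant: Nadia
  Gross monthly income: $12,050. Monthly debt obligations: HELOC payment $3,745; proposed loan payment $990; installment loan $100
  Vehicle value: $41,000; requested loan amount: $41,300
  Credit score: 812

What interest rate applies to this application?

10.65%

Credit score 812 ≥ 667; Total monthly debts = (3,745 + 990 + 100) = 4,835. DTI = 4,835/12,050 = 40.1% ≤ 43%
LTV: 41,300 ÷ 41,000 = 100.7%, within 110% cap
Credit 812 → row 740+; LTV 100.7% → column 100.01–110%. Grid cell → 10.65%.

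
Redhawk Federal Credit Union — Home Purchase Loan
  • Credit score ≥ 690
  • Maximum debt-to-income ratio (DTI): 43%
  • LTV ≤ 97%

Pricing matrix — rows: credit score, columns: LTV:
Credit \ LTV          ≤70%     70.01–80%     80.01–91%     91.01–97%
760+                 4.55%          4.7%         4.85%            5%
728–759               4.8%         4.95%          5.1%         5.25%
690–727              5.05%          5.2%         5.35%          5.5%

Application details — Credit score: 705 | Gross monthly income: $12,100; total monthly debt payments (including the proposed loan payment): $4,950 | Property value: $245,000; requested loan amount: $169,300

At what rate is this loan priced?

Credit score 705 ≥ 690; DTI = 4,950/12,100 = 40.9% ≤ 43%
LTV = 169,300/245,000 = 69.1% ≤ 97%
Credit 705 → row 690–727; LTV 69.1% → column ≤70%. Grid cell → 5.05%.

5.05%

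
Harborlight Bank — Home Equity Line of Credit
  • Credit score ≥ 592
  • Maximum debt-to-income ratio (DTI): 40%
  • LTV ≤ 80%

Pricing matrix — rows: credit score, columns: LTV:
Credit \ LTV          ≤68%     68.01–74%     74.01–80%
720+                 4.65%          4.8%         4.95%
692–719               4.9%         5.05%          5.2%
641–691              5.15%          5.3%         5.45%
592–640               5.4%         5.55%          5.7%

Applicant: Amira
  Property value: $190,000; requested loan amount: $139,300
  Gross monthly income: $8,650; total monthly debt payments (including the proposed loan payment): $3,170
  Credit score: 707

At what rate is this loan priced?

Credit score 707 ≥ 592; Debt-to-income = 3,170/8,650 = 36.6% — meets 40% limit
Loan-to-value = 139,300/190,000 = 73.3% — pass (80% max)
Row: 707 falls in 692–719. Column: 73.3% falls in 68.01–74%. Rate = 5.05%.

5.05%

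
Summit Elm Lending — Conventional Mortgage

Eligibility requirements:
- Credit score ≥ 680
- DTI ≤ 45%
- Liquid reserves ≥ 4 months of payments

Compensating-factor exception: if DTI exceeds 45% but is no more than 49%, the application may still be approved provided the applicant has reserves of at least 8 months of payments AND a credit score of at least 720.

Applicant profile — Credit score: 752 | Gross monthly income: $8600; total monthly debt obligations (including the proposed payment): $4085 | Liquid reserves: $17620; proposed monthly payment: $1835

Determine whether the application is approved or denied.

Credit score 752 ≥ 680 (meets base)
DTI = 4,085/8,600 = 47.5% > 45% — standard DTI limit exceeded.
Reserves = 17,620/1,835 = 9.6 months ≥ 4
47.5% falls in the override range (45%–49%), so the compensating-factor test applies.
Override check — reserves: 9.6 mo (ok); score: 752 (ok).
Both override conditions satisfied; DTI exception granted.

Approved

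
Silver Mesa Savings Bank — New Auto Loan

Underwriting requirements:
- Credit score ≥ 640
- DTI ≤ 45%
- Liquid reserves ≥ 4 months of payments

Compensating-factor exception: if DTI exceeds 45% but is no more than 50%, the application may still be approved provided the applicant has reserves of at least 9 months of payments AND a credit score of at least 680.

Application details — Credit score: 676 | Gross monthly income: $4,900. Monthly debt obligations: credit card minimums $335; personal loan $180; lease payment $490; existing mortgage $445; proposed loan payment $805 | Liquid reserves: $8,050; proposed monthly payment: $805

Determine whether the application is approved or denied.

Denied

Credit score 676 ≥ 640 (meets base)
Total debts = (335 + 180 + 490 + 445 + 805) = 2,255. DTI = 2,255/4,900 = 46% > 45% — standard DTI limit exceeded.
Reserves: 8,050 ÷ 805 = 10.0 months (meets 4-month minimum)
46% falls in the override range (45%–50%), so the compensating-factor test applies.
Reserves 10.0 ≥ 9 months; credit score 676 < 680.
Compensating-factor requirement not fully met.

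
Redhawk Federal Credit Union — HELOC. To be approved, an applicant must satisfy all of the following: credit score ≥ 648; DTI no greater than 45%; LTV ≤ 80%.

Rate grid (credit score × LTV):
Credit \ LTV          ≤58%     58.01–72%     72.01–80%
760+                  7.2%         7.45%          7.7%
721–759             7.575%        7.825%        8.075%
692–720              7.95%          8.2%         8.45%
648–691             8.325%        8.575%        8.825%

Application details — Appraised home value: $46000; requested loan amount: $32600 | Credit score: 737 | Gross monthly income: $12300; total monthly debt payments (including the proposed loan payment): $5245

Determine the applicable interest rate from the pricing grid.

7.825%

Credit score 737 ≥ 648; Debt-to-income = 5,245/12,300 = 42.6% — meets 45% limit
LTV = 32,600/46,000 = 70.9% ≤ 80%
Score 737 is in the 721–759 band; LTV 70.9% is in the 58.01–72% band → 7.825%.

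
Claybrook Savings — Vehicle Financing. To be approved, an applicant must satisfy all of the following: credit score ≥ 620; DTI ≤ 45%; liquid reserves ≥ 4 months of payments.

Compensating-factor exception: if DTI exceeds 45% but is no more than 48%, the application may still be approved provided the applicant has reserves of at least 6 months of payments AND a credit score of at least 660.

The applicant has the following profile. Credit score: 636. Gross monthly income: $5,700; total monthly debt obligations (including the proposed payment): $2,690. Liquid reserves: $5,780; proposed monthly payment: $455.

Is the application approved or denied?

Denied

Credit score 636 ≥ 620 (meets base)
DTI: 2,690 ÷ 5,700 = 47.2%, over the 45% base limit.
Liquid reserves cover 5,780/455 = 12.7 months — ≥ 4 required
47.2% falls in the override range (45%–48%), so the compensating-factor test applies.
Reserves 12.7 ≥ 6 months; credit score 636 < 660.
Override conditions not both satisfied; exception does not apply.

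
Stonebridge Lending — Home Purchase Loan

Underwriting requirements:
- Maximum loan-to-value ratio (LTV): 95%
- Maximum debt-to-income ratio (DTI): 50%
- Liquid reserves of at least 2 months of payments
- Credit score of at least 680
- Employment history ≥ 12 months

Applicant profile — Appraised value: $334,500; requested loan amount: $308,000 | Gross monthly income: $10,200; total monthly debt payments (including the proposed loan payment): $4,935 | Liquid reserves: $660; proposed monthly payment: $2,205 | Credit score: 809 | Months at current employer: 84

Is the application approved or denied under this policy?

Denied

LTV: 308,000 ÷ 334,500 = 92.1%, within 95% cap
Debt-to-income = 4,935/10,200 = 48.4% — meets 50% limit
Liquid reserves cover 660/2,205 = 0.3 months — < 2 required
Credit score 809 ≥ 680 (meets)
Employment 84 ≥ 12 months
Fails on reserves.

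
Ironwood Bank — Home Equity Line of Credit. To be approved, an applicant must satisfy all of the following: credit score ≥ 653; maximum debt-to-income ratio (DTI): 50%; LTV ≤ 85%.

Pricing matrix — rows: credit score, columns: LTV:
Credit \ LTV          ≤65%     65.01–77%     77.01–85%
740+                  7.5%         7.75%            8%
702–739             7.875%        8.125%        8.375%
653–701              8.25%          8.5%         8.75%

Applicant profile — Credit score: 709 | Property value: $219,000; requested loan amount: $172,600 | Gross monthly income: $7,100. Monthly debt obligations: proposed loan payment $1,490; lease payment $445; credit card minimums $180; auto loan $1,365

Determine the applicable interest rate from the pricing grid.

Credit score 709 ≥ 653; Total monthly debts = (1,490 + 445 + 180 + 1,365) = 3,480. DTI: 3,480 ÷ 7,100 = 49%, within the 50% cap
LTV: 172,600 ÷ 219,000 = 78.8%, within 85% cap
Score 709 is in the 702–739 band; LTV 78.8% is in the 77.01–85% band → 8.375%.

8.375%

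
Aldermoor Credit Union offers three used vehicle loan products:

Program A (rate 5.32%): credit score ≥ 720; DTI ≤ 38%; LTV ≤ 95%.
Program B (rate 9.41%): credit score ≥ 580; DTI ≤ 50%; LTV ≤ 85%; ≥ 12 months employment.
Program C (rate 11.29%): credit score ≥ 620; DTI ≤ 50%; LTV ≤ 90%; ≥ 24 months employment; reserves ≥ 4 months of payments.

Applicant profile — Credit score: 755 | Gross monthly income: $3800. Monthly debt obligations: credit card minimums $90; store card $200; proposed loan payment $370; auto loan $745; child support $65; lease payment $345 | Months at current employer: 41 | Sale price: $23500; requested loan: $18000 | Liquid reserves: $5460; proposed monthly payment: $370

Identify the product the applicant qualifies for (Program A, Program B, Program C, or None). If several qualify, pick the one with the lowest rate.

Program B

Total debts = (90 + 200 + 370 + 745 + 65 + 345) = 1,815; DTI = 1,815/3,800 = 47.8%.
LTV = 18,000/23,500 = 76.6%.
Reserves = 5,460/370 = 14.8 months.
Program A: score 755 ≥ 720; DTI 47.8% > 38%; LTV 76.6% ≤ 95% → does not qualify.
Program B: score 755 ≥ 580; DTI 47.8% ≤ 50%; LTV 76.6% ≤ 85%; employment 41 ≥ 12 mo → qualifies.
Program C: score 755 ≥ 620; DTI 47.8% ≤ 50%; LTV 76.6% ≤ 90%; employment 41 ≥ 24 mo; reserves 14.8 ≥ 4 mo → qualifies.
Qualifying: Program B, Program C. Lowest rate is 9.41% → Program B.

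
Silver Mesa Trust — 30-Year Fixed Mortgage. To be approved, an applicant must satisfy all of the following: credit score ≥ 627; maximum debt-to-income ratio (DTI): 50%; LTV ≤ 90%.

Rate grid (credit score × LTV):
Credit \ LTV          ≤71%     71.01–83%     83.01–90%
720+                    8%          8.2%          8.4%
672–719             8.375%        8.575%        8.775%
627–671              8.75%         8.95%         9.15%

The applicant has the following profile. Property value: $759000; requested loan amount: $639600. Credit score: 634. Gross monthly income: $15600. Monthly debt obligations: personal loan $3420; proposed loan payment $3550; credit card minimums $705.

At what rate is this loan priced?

9.15%

Credit score 634 ≥ 627; Total monthly debts = (3,420 + 3,550 + 705) = 7,675. DTI: 7,675 ÷ 15,600 = 49.2%, within the 50% cap
LTV = 639,600/759,000 = 84.3% ≤ 90%
Row: 634 falls in 627–671. Column: 84.3% falls in 83.01–90%. Rate = 9.15%.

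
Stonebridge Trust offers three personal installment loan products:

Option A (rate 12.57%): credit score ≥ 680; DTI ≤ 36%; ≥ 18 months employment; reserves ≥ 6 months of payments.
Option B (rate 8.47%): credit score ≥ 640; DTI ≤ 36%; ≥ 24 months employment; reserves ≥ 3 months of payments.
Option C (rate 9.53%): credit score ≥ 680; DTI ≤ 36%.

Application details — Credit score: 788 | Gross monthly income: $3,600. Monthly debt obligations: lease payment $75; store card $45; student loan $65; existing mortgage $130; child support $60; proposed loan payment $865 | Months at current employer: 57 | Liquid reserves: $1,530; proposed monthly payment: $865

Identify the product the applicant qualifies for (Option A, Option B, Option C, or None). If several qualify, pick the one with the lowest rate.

Total debts = (75 + 45 + 65 + 130 + 60 + 865) = 1,240; DTI = 1,240/3,600 = 34.4%.
Reserves = 1,530/865 = 1.8 months.
Option A: score 788 ≥ 680; DTI 34.4% ≤ 36%; employment 57 ≥ 18 mo; reserves 1.8 < 6 mo → does not qualify.
Option B: score 788 ≥ 640; DTI 34.4% ≤ 36%; employment 57 ≥ 24 mo; reserves 1.8 < 3 mo → does not qualify.
Option C: score 788 ≥ 680; DTI 34.4% ≤ 36% → qualifies.

Option C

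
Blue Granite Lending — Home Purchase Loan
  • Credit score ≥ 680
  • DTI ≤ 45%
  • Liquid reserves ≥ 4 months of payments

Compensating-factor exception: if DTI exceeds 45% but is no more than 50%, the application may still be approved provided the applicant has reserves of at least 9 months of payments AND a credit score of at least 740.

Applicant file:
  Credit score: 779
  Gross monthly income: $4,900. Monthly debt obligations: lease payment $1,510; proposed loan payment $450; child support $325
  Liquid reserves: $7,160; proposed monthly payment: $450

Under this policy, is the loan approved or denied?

Credit score 779 ≥ 680 (meets base)
Total debts = (1,510 + 450 + 325) = 2,285. DTI: 2,285 ÷ 4,900 = 46.6%, over the 45% base limit.
Liquid reserves cover 7,160/450 = 15.9 months — ≥ 4 required
DTI 46.6% is within the 45%–50% exception band; checking compensating factors.
Override check — reserves: 15.9 mo (ok); score: 779 (ok).
Both override conditions satisfied; DTI exception granted.

Approved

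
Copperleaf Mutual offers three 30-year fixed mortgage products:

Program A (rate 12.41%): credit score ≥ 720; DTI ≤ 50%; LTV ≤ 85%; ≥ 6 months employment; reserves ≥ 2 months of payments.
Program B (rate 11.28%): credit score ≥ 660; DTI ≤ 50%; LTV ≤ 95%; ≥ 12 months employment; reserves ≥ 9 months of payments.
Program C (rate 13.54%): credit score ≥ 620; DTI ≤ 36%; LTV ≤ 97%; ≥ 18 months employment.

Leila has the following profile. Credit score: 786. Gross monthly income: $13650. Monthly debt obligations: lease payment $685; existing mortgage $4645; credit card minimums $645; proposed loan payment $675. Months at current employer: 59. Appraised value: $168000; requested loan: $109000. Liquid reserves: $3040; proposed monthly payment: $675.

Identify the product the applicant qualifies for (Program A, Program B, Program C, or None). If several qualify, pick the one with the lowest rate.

Total debts = (685 + 4,645 + 645 + 675) = 6,650; DTI = 6,650/13,650 = 48.7%.
LTV = 109,000/168,000 = 64.9%.
Reserves = 3,040/675 = 4.5 months.
Program A: score 786 ≥ 720; DTI 48.7% ≤ 50%; LTV 64.9% ≤ 85%; employment 59 ≥ 6 mo; reserves 4.5 ≥ 2 mo → qualifies.
Program B: score 786 ≥ 660; DTI 48.7% ≤ 50%; LTV 64.9% ≤ 95%; employment 59 ≥ 12 mo; reserves 4.5 < 9 mo → does not qualify.
Program C: score 786 ≥ 620; DTI 48.7% > 36%; LTV 64.9% ≤ 97%; employment 59 ≥ 18 mo → does not qualify.

Program A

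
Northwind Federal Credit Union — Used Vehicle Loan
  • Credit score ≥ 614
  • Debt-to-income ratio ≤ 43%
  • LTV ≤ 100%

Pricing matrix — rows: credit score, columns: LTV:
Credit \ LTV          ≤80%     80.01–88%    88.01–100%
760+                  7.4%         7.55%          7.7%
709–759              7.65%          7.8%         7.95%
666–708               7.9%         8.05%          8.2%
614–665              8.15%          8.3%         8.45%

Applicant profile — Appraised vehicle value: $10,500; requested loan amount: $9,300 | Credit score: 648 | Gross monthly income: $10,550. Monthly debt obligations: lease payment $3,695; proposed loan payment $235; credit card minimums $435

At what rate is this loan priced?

8.45%

Credit score 648 ≥ 614; Total monthly debts = (3,695 + 235 + 435) = 4,365. Debt-to-income = 4,365/10,550 = 41.4% — meets 43% limit
Loan-to-value = 9,300/10,500 = 88.6% — pass (100% max)
Credit 648 → row 614–665; LTV 88.6% → column 88.01–100%. Grid cell → 8.45%.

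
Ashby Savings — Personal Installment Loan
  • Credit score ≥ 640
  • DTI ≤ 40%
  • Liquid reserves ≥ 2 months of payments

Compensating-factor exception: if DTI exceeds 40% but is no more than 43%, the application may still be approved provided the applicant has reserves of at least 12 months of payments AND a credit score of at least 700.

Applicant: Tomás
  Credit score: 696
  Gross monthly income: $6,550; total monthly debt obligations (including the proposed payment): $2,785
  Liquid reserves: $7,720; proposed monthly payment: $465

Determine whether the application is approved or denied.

Credit score 696 ≥ 640 (meets base)
DTI = 2,785/6,550 = 42.5% > 40% — standard DTI limit exceeded.
Reserves: 7,720 ÷ 465 = 16.6 months (meets 2-month minimum)
DTI 42.5% is within the 40%–43% exception band; checking compensating factors.
Override check — reserves: 16.6 mo (ok); score: 696 (below 700).
Override conditions not both satisfied; exception does not apply.

Denied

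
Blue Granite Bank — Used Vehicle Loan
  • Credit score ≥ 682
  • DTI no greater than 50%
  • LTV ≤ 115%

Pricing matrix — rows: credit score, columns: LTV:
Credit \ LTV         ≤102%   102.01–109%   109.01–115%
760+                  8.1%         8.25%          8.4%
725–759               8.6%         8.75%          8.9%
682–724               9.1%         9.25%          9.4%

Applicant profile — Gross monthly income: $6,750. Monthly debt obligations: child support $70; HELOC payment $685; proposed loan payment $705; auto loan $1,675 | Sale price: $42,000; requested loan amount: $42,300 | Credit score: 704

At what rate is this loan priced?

Credit score 704 ≥ 682; Total monthly debts = (70 + 685 + 705 + 1,675) = 3,135. Debt-to-income = 3,135/6,750 = 46.4% — meets 50% limit
LTV: 42,300 ÷ 42,000 = 100.7%, within 115% cap
Row: 704 falls in 682–724. Column: 100.7% falls in ≤102%. Rate = 9.1%.

9.1%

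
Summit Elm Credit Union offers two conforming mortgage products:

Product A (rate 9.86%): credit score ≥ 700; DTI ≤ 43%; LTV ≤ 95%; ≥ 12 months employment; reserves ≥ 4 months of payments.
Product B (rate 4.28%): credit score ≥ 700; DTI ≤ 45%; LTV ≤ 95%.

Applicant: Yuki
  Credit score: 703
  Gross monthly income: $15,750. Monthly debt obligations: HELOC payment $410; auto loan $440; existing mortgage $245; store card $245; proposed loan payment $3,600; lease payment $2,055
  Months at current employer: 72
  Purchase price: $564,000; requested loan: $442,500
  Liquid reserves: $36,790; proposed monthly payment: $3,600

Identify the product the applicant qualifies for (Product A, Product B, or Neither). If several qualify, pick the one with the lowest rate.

Product B

Total debts = (410 + 440 + 245 + 245 + 3,600 + 2,055) = 6,995; DTI = 6,995/15,750 = 44.4%.
LTV = 442,500/564,000 = 78.5%.
Reserves = 36,790/3,600 = 10.2 months.
Product A: score 703 ≥ 700; DTI 44.4% > 43%; LTV 78.5% ≤ 95%; employment 72 ≥ 12 mo; reserves 10.2 ≥ 4 mo → does not qualify.
Product B: score 703 ≥ 700; DTI 44.4% ≤ 45%; LTV 78.5% ≤ 95% → qualifies.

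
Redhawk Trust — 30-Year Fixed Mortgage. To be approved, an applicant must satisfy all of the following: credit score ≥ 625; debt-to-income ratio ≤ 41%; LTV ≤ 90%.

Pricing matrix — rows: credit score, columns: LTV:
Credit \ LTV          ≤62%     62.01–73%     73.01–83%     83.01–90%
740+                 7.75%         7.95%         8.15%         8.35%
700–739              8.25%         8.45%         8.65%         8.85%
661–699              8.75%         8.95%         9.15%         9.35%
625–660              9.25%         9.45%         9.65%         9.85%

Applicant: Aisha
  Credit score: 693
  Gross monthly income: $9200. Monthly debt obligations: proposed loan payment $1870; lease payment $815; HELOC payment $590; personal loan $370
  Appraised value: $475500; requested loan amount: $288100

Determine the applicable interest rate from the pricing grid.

8.75%

Credit score 693 ≥ 625; Total monthly debts = (1,870 + 815 + 590 + 370) = 3,645. DTI: 3,645 ÷ 9,200 = 39.6%, within the 41% cap
Loan-to-value = 288,100/475,500 = 60.6% — pass (90% max)
Credit 693 → row 661–699; LTV 60.6% → column ≤62%. Grid cell → 8.75%.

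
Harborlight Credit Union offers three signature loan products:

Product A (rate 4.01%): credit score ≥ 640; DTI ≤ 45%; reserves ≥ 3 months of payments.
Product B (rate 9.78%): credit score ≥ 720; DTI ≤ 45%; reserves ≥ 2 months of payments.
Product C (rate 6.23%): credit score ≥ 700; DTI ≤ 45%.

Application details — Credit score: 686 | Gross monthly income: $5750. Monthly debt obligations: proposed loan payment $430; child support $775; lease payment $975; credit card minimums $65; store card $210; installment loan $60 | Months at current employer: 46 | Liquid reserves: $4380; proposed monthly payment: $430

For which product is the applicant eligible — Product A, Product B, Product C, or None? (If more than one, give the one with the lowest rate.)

Total debts = (430 + 775 + 975 + 65 + 210 + 60) = 2,515; DTI = 2,515/5,750 = 43.7%.
Reserves = 4,380/430 = 10.2 months.
Product A: score 686 ≥ 640; DTI 43.7% ≤ 45%; reserves 10.2 ≥ 3 mo → qualifies.
Product B: score 686 < 720; DTI 43.7% ≤ 45%; reserves 10.2 ≥ 2 mo → does not qualify.
Product C: score 686 < 700; DTI 43.7% ≤ 45% → does not qualify.

Product A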